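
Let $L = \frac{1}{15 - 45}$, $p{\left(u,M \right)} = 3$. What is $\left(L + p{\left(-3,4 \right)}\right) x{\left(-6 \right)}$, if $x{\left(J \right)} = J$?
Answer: $- \frac{89}{5} \approx -17.8$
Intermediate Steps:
$L = - \frac{1}{30}$ ($L = \frac{1}{-30} = - \frac{1}{30} \approx -0.033333$)
$\left(L + p{\left(-3,4 \right)}\right) x{\left(-6 \right)} = \left(- \frac{1}{30} + 3\right) \left(-6\right) = \frac{89}{30} \left(-6\right) = - \frac{89}{5}$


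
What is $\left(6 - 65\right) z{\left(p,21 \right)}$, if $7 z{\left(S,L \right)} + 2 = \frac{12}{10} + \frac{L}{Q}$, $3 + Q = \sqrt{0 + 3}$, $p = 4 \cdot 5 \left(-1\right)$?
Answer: $\frac{6667}{70} + \frac{59 \sqrt{3}}{2} \approx 146.34$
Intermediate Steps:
$p = -20$ ($p = 20 \left(-1\right) = -20$)
$Q = -3 + \sqrt{3}$ ($Q = -3 + \sqrt{0 + 3} = -3 + \sqrt{3} \approx -1.268$)
$z{\left(S,L \right)} = - \frac{4}{35} + \frac{L}{7 \left(-3 + \sqrt{3}\right)}$ ($z{\left(S,L \right)} = - \frac{2}{7} + \frac{\frac{12}{10} + \frac{L}{-3 + \sqrt{3}}}{7} = - \frac{2}{7} + \frac{12 \cdot \frac{1}{10} + \frac{L}{-3 + \sqrt{3}}}{7} = - \frac{2}{7} + \frac{\frac{6}{5} + \frac{L}{-3 + \sqrt{3}}}{7} = - \frac{2}{7} + \left(\frac{6}{35} + \frac{L}{7 \left(-3 + \sqrt{3}\right)}\right) = - \frac{4}{35} + \frac{L}{7 \left(-3 + \sqrt{3}\right)}$)
$\left(6 - 65\right) z{\left(p,21 \right)} = \left(6 - 65\right) \left(- \frac{4}{35} - \frac{3}{2} - \frac{\sqrt{3}}{2}\right) = - 59 \left(- \frac{4}{35} - \frac{3}{2} - \frac{\sqrt{3}}{2}\right) = - 59 \left(- \frac{113}{70} - \frac{\sqrt{3}}{2}\right) = \frac{6667}{70} + \frac{59 \sqrt{3}}{2}$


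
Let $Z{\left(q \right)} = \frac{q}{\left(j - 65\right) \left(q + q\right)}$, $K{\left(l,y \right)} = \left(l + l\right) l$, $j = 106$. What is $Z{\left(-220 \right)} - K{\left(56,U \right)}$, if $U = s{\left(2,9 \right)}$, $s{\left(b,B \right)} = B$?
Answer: $- \frac{514303}{82} \approx -6272.0$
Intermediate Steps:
$U = 9$
$K{\left(l,y \right)} = 2 l^{2}$ ($K{\left(l,y \right)} = 2 l l = 2 l^{2}$)
$Z{\left(q \right)} = \frac{1}{82}$ ($Z{\left(q \right)} = \frac{q}{\left(106 - 65\right) \left(q + q\right)} = \frac{q}{41 \cdot 2 q} = \frac{q}{82 q} = q \frac{1}{82 q} = \frac{1}{82}$)
$Z{\left(-220 \right)} - K{\left(56,U \right)} = \frac{1}{82} - 2 \cdot 56^{2} = \frac{1}{82} - 2 \cdot 3136 = \frac{1}{82} - 6272 = - \frac{514303}{82}$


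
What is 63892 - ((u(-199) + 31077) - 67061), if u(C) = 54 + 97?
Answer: 99725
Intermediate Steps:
u(C) = 151
63892 - ((u(-199) + 31077) - 67061) = 63892 - ((151 + 31077) - 67061) = 63892 - (31228 - 67061) = 63892 - 1*(-35833) = 63892 + 35833 = 99725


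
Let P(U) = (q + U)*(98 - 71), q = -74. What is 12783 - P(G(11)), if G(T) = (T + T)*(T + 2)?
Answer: 7059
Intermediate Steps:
G(T) = 2*T*(2 + T) (G(T) = (2*T)*(2 + T) = 2*T*(2 + T))
P(U) = -1998 + 27*U (P(U) = (-74 + U)*(98 - 71) = (-74 + U)*27 = -1998 + 27*U)
12783 - P(G(11)) = 12783 - (-1998 + 27*(2*11*(2 + 11))) = 12783 - (-1998 + 27*(2*11*13)) = 12783 - (-1998 + 27*286) = 12783 - (-1998 + 7722) = 12783 - 1*5724 = 12783 - 5724 = 7059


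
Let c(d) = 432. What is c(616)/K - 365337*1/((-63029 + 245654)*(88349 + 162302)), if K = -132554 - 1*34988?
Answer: -3306011547609/1278209719565875 ≈ -0.0025864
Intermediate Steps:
K = -167542 (K = -132554 - 34988 = -167542)
c(616)/K - 365337*1/((-63029 + 245654)*(88349 + 162302)) = 432/(-167542) - 365337*1/((-63029 + 245654)*(88349 + 162302)) = 432*(-1/167542) - 365337/(250651*182625) = -216/83771 - 365337/45775138875 = -216/83771 - 365337*1/45775138875 = -216/83771 - 121779/15258379625 = -3306011547609/1278209719565875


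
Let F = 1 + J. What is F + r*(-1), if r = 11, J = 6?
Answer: -4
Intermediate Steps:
F = 7 (F = 1 + 6 = 7)
F + r*(-1) = 7 + 11*(-1) = 7 - 11 = -4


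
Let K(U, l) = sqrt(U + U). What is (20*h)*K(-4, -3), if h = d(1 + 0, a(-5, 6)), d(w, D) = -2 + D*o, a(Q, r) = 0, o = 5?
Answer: -80*I*sqrt(2) ≈ -113.14*I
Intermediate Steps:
d(w, D) = -2 + 5*D (d(w, D) = -2 + D*5 = -2 + 5*D)
h = -2 (h = -2 + 5*0 = -2 + 0 = -2)
K(U, l) = sqrt(2)*sqrt(U) (K(U, l) = sqrt(2*U) = sqrt(2)*sqrt(U))
(20*h)*K(-4, -3) = (20*(-2))*(sqrt(2)*sqrt(-4)) = -40*sqrt(2)*2*I = -80*I*sqrt(2)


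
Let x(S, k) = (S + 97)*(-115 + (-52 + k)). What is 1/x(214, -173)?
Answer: -1/105740 ≈ -9.4572e-6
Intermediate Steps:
x(S, k) = (-167 + k)*(97 + S) (x(S, k) = (97 + S)*(-167 + k) = (-167 + k)*(97 + S))
1/x(214, -173) = 1/(-16199 - 167*214 + 97*(-173) + 214*(-173)) = 1/(-16199 - 35738 - 16781 - 37022) = 1/(-105740) = -1/105740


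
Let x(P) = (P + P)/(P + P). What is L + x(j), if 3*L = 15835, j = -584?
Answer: 15838/3 ≈ 5279.3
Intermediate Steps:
x(P) = 1 (x(P) = (2*P)/((2*P)) = (2*P)*(1/(2*P)) = 1)
L = 15835/3 (L = (⅓)*15835 = 15835/3 ≈ 5278.3)
L + x(j) = 15835/3 + 1 = 15838/3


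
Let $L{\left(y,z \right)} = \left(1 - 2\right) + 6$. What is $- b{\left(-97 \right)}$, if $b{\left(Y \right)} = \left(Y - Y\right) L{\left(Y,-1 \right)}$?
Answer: $0$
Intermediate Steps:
$L{\left(y,z \right)} = 5$ ($L{\left(y,z \right)} = -1 + 6 = 5$)
$b{\left(Y \right)} = 0$ ($b{\left(Y \right)} = \left(Y - Y\right) 5 = 0 \cdot 5 = 0$)
$- b{\left(-97 \right)} = \left(-1\right) 0 = 0$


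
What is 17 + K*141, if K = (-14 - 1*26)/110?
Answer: -377/11 ≈ -34.273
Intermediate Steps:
K = -4/11 (K = (-14 - 26)*(1/110) = -40*1/110 = -4/11 ≈ -0.36364)
17 + K*141 = 17 - 4/11*141 = 17 - 564/11 = -377/11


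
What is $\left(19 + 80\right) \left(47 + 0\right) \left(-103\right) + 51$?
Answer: $-479208$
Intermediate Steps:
$\left(19 + 80\right) \left(47 + 0\right) \left(-103\right) + 51 = 99 \cdot 47 \left(-103\right) + 51 = 4653 \left(-103\right) + 51 = -479259 + 51 = -479208$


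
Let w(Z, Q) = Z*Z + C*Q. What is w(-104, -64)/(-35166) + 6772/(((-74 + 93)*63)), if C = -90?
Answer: 36383780/7015617 ≈ 5.1861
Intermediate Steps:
w(Z, Q) = Z**2 - 90*Q (w(Z, Q) = Z*Z - 90*Q = Z**2 - 90*Q)
w(-104, -64)/(-35166) + 6772/(((-74 + 93)*63)) = ((-104)**2 - 90*(-64))/(-35166) + 6772/(((-74 + 93)*63)) = (10816 + 5760)*(-1/35166) + 6772/((19*63)) = 16576*(-1/35166) + 6772/1197 = -8288/17583 + 6772*(1/1197) = -8288/17583 + 6772/1197 = 36383780/7015617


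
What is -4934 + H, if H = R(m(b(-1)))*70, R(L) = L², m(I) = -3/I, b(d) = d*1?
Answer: -4304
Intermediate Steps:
b(d) = d
H = 630 (H = (-3/(-1))²*70 = (-3*(-1))²*70 = 3²*70 = 9*70 = 630)
-4934 + H = -4934 + 630 = -4304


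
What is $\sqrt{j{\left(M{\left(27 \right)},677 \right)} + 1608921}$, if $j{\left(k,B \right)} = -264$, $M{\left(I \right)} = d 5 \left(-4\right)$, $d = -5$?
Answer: $\sqrt{1608657} \approx 1268.3$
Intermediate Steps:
$M{\left(I \right)} = 100$ ($M{\left(I \right)} = \left(-5\right) 5 \left(-4\right) = \left(-25\right) \left(-4\right) = 100$)
$\sqrt{j{\left(M{\left(27 \right)},677 \right)} + 1608921} = \sqrt{-264 + 1608921} = \sqrt{1608657}$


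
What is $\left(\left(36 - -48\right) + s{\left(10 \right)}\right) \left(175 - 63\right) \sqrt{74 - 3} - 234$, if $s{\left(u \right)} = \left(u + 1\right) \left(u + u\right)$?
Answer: $-234 + 34048 \sqrt{71} \approx 2.8666 \cdot 10^{5}$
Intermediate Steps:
$s{\left(u \right)} = 2 u \left(1 + u\right)$ ($s{\left(u \right)} = \left(1 + u\right) 2 u = 2 u \left(1 + u\right)$)
$\left(\left(36 - -48\right) + s{\left(10 \right)}\right) \left(175 - 63\right) \sqrt{74 - 3} - 234 = \left(\left(36 - -48\right) + 2 \cdot 10 \left(1 + 10\right)\right) \left(175 - 63\right) \sqrt{74 - 3} - 234 = \left(\left(36 + 48\right) + 2 \cdot 10 \cdot 11\right) 112 \sqrt{71} - 234 = \left(84 + 220\right) 112 \sqrt{71} - 234 = 304 \cdot 112 \sqrt{71} - 234 = 34048 \sqrt{71} - 234 = -234 + 34048 \sqrt{71}$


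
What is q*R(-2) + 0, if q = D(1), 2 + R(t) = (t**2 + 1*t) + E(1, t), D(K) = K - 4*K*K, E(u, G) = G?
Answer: 6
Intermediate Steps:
D(K) = K - 4*K**2
R(t) = -2 + t**2 + 2*t (R(t) = -2 + ((t**2 + 1*t) + t) = -2 + ((t**2 + t) + t) = -2 + ((t + t**2) + t) = -2 + (t**2 + 2*t) = -2 + t**2 + 2*t)
q = -3 (q = 1*(1 - 4*1) = 1*(1 - 4) = 1*(-3) = -3)
q*R(-2) + 0 = -3*(-2 + (-2)**2 + 2*(-2)) + 0 = -3*(-2 + 4 - 4) + 0 = -3*(-2) + 0 = 6 + 0 = 6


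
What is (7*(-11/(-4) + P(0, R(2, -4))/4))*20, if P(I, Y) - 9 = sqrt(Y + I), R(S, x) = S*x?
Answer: 700 + 70*I*sqrt(2) ≈ 700.0 + 98.995*I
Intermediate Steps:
P(I, Y) = 9 + sqrt(I + Y) (P(I, Y) = 9 + sqrt(Y + I) = 9 + sqrt(I + Y))
(7*(-11/(-4) + P(0, R(2, -4))/4))*20 = (7*(-11/(-4) + (9 + sqrt(0 + 2*(-4)))/4))*20 = (7*(-11*(-1/4) + (9 + sqrt(0 - 8))*(1/4)))*20 = (7*(11/4 + (9 + sqrt(-8))*(1/4)))*20 = (7*(11/4 + (9 + 2*I*sqrt(2))*(1/4)))*20 = (7*(11/4 + (9/4 + I*sqrt(2)/2)))*20 = (7*(5 + I*sqrt(2)/2))*20 = (35 + 7*I*sqrt(2)/2)*20 = 700 + 70*I*sqrt(2)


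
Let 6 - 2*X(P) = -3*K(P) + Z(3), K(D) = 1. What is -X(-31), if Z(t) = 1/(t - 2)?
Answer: -4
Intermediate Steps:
Z(t) = 1/(-2 + t)
X(P) = 4 (X(P) = 3 - (-3*1 + 1/(-2 + 3))/2 = 3 - (-3 + 1/1)/2 = 3 - (-3 + 1)/2 = 3 - 1/2*(-2) = 3 + 1 = 4)
-X(-31) = -1*4 = -4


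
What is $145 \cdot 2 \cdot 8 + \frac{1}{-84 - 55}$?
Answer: $\frac{322479}{139} \approx 2320.0$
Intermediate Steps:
$145 \cdot 2 \cdot 8 + \frac{1}{-84 - 55} = 145 \cdot 16 + \frac{1}{-139} = 2320 - \frac{1}{139} = \frac{322479}{139}$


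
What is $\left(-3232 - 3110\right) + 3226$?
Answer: $-3116$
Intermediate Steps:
$\left(-3232 - 3110\right) + 3226 = -6342 + 3226 = -3116$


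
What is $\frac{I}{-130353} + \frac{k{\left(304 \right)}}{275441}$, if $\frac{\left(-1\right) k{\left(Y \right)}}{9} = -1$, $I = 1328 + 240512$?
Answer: $- \frac{66611478263}{35904560673} \approx -1.8552$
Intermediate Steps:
$I = 241840$
$k{\left(Y \right)} = 9$ ($k{\left(Y \right)} = \left(-9\right) \left(-1\right) = 9$)
$\frac{I}{-130353} + \frac{k{\left(304 \right)}}{275441} = \frac{241840}{-130353} + \frac{9}{275441} = 241840 \left(- \frac{1}{130353}\right) + 9 \cdot \frac{1}{275441} = - \frac{241840}{130353} + \frac{9}{275441} = - \frac{66611478263}{35904560673}$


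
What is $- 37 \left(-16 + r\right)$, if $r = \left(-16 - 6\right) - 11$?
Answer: $1813$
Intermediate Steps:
$r = -33$ ($r = -22 - 11 = -33$)
$- 37 \left(-16 + r\right) = - 37 \left(-16 - 33\right) = \left(-37\right) \left(-49\right) = 1813$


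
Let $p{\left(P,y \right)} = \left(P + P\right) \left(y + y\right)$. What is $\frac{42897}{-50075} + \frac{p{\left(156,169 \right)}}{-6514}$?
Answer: $- \frac{2780070129}{163094275} \approx -17.046$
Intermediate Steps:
$p{\left(P,y \right)} = 4 P y$ ($p{\left(P,y \right)} = 2 P 2 y = 4 P y$)
$\frac{42897}{-50075} + \frac{p{\left(156,169 \right)}}{-6514} = \frac{42897}{-50075} + \frac{4 \cdot 156 \cdot 169}{-6514} = 42897 \left(- \frac{1}{50075}\right) + 105456 \left(- \frac{1}{6514}\right) = - \frac{42897}{50075} - \frac{52728}{3257} = - \frac{2780070129}{163094275}$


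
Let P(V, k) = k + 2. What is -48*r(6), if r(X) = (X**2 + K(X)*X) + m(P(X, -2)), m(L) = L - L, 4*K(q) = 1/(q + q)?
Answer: -1734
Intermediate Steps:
P(V, k) = 2 + k
K(q) = 1/(8*q) (K(q) = 1/(4*(q + q)) = 1/(4*((2*q))) = (1/(2*q))/4 = 1/(8*q))
m(L) = 0
r(X) = 1/8 + X**2 (r(X) = (X**2 + (1/(8*X))*X) + 0 = (X**2 + 1/8) + 0 = (1/8 + X**2) + 0 = 1/8 + X**2)
-48*r(6) = -48*(1/8 + 6**2) = -48*(1/8 + 36) = -48*289/8 = -1734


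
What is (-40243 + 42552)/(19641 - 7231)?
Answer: 2309/12410 ≈ 0.18606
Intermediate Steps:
(-40243 + 42552)/(19641 - 7231) = 2309/12410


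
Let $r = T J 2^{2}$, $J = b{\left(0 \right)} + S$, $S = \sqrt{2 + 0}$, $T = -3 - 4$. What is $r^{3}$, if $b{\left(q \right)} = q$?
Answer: $- 43904 \sqrt{2} \approx -62090.0$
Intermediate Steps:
$T = -7$
$S = \sqrt{2} \approx 1.4142$
$J = \sqrt{2}$ ($J = 0 + \sqrt{2} = \sqrt{2} \approx 1.4142$)
$r = - 28 \sqrt{2}$ ($r = - 7 \sqrt{2} \cdot 2^{2} = - 7 \sqrt{2} \cdot 4 = - 28 \sqrt{2} \approx -39.598$)
$r^{3} = \left(- 28 \sqrt{2}\right)^{3} = - 43904 \sqrt{2}$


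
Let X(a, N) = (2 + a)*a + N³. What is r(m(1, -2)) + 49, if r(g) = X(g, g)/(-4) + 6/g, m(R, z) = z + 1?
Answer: 87/2 ≈ 43.500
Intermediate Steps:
m(R, z) = 1 + z
X(a, N) = N³ + a*(2 + a) (X(a, N) = a*(2 + a) + N³ = N³ + a*(2 + a))
r(g) = 6/g - g/2 - g²/4 - g³/4 (r(g) = (g³ + g² + 2*g)/(-4) + 6/g = (g² + g³ + 2*g)*(-¼) + 6/g = (-g/2 - g²/4 - g³/4) + 6/g = 6/g - g/2 - g²/4 - g³/4)
r(m(1, -2)) + 49 = (24 - (1 - 2)²*(2 + (1 - 2) + (1 - 2)²))/(4*(1 - 2)) + 49 = (¼)*(24 - 1*(-1)²*(2 - 1 + (-1)²))/(-1) + 49 = (¼)*(-1)*(24 - 1*1*(2 - 1 + 1)) + 49 = (¼)*(-1)*(24 - 1*1*2) + 49 = (¼)*(-1)*(24 - 2) + 49 = (¼)*(-1)*22 + 49 = -11/2 + 49 = 87/2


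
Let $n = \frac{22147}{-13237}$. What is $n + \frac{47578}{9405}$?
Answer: $\frac{421497451}{124493985} \approx 3.3857$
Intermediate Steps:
$n = - \frac{22147}{13237}$ ($n = 22147 \left(- \frac{1}{13237}\right) = - \frac{22147}{13237} \approx -1.6731$)
$n + \frac{47578}{9405} = - \frac{22147}{13237} + \frac{47578}{9405} = \frac{421497451}{124493985}$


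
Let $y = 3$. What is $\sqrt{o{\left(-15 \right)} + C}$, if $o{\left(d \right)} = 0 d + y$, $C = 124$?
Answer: $\sqrt{127} \approx 11.269$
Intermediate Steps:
$o{\left(d \right)} = 3$ ($o{\left(d \right)} = 0 d + 3 = 0 + 3 = 3$)
$\sqrt{o{\left(-15 \right)} + C} = \sqrt{3 + 124} = \sqrt{127}$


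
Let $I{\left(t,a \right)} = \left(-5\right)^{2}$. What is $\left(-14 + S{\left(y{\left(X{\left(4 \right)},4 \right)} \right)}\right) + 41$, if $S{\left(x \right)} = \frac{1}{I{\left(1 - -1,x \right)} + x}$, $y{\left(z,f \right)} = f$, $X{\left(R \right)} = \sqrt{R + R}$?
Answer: $\frac{784}{29} \approx 27.034$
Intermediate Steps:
$X{\left(R \right)} = \sqrt{2} \sqrt{R}$ ($X{\left(R \right)} = \sqrt{2 R} = \sqrt{2} \sqrt{R}$)
$I{\left(t,a \right)} = 25$
$S{\left(x \right)} = \frac{1}{25 + x}$
$\left(-14 + S{\left(y{\left(X{\left(4 \right)},4 \right)} \right)}\right) + 41 = \left(-14 + \frac{1}{25 + 4}\right) + 41 = \left(-14 + \frac{1}{29}\right) + 41 = - \frac{405}{29} + 41 = \frac{784}{29}$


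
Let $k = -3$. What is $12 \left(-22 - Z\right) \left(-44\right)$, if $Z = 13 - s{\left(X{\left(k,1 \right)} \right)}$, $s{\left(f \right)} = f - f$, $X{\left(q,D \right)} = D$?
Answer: $18480$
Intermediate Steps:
$s{\left(f \right)} = 0$
$Z = 13$ ($Z = 13 - 0 = 13 + 0 = 13$)
$12 \left(-22 - Z\right) \left(-44\right) = 12 \left(-22 - 13\right) \left(-44\right) = 12 \left(-35\right) \left(-44\right) = \left(-420\right) \left(-44\right) = 18480$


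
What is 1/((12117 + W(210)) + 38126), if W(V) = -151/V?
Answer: 210/10550879 ≈ 1.9904e-5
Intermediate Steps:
1/((12117 + W(210)) + 38126) = 1/((12117 - 151/210) + 38126) = 1/(2544419/210 + 38126) = 1/(10550879/210) = 210/10550879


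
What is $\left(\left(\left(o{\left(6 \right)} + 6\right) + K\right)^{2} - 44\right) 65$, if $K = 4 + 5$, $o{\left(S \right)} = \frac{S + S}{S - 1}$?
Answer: $\frac{84097}{5} \approx 16819.0$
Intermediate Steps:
$o{\left(S \right)} = \frac{2 S}{-1 + S}$
$K = 9$
$\left(\left(\left(o{\left(6 \right)} + 6\right) + K\right)^{2} - 44\right) 65 = \left(\left(\left(2 \cdot 6 \frac{1}{-1 + 6} + 6\right) + 9\right)^{2} - 44\right) 65 = \left(\left(\left(2 \cdot 6 \cdot \frac{1}{5} + 6\right) + 9\right)^{2} - 44\right) 65 = \left(\left(\left(\frac{12}{5} + 6\right) + 9\right)^{2} - 44\right) 65 = \left(\left(\frac{42}{5} + 9\right)^{2} - 44\right) 65 = \left(\left(\frac{87}{5}\right)^{2} - 44\right) 65 = \left(\frac{7569}{25} - 44\right) 65 = \frac{6469}{25} \cdot 65 = \frac{84097}{5}$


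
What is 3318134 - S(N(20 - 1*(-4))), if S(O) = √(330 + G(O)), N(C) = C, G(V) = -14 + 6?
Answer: 3318134 - √322 ≈ 3.3181e+6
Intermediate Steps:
G(V) = -8
S(O) = √322 (S(O) = √(330 - 8) = √322)
3318134 - S(N(20 - 1*(-4))) = 3318134 - √322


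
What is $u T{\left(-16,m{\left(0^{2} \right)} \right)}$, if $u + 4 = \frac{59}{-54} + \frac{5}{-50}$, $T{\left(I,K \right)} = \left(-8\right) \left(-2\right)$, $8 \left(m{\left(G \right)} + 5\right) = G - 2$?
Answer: $- \frac{11216}{135} \approx -83.081$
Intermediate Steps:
$m{\left(G \right)} = - \frac{21}{4} + \frac{G}{8}$ ($m{\left(G \right)} = -5 + \frac{G - 2}{8} = -5 + \frac{-2 + G}{8} = -5 + \left(- \frac{1}{4} + \frac{G}{8}\right) = - \frac{21}{4} + \frac{G}{8}$)
$T{\left(I,K \right)} = 16$
$u = - \frac{701}{135}$ ($u = -4 + \left(\frac{59}{-54} + \frac{5}{-50}\right) = -4 + \left(59 \left(- \frac{1}{54}\right) + 5 \left(- \frac{1}{50}\right)\right) = -4 - \frac{161}{135} = - \frac{701}{135} \approx -5.1926$)
$u T{\left(-16,m{\left(0^{2} \right)} \right)} = \left(- \frac{701}{135}\right) 16 = - \frac{11216}{135}$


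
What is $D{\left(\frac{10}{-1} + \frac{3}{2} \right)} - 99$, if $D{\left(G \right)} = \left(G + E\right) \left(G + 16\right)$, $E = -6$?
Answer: $- \frac{831}{4} \approx -207.75$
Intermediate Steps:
$D{\left(G \right)} = \left(-6 + G\right) \left(16 + G\right)$ ($D{\left(G \right)} = \left(G - 6\right) \left(G + 16\right) = \left(-6 + G\right) \left(16 + G\right)$)
$D{\left(\frac{10}{-1} + \frac{3}{2} \right)} - 99 = \left(-96 + \left(\frac{10}{-1} + \frac{3}{2}\right)^{2} + 10 \left(\frac{10}{-1} + \frac{3}{2}\right)\right) - 99 = \left(-96 + \left(10 \left(-1\right) + 3 \cdot \frac{1}{2}\right)^{2} + 10 \left(10 \left(-1\right) + 3 \cdot \frac{1}{2}\right)\right) - 99 = \left(-96 + \left(-10 + \frac{3}{2}\right)^{2} + 10 \left(-10 + \frac{3}{2}\right)\right) - 99 = \left(-96 + \left(- \frac{17}{2}\right)^{2} + 10 \left(- \frac{17}{2}\right)\right) - 99 = \left(-96 + \frac{289}{4} - 85\right) - 99 = - \frac{435}{4} - 99 = - \frac{831}{4}$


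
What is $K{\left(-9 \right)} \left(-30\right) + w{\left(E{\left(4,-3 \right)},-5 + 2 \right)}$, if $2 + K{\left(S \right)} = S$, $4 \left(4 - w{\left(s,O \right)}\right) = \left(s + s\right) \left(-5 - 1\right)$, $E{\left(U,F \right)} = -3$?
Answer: $325$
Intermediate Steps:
$w{\left(s,O \right)} = 4 + 3 s$ ($w{\left(s,O \right)} = 4 - \frac{\left(s + s\right) \left(-5 - 1\right)}{4} = 4 - \frac{2 s \left(-6\right)}{4} = 4 - \frac{\left(-12\right) s}{4} = 4 + 3 s$)
$K{\left(S \right)} = -2 + S$
$K{\left(-9 \right)} \left(-30\right) + w{\left(E{\left(4,-3 \right)},-5 + 2 \right)} = \left(-2 - 9\right) \left(-30\right) + \left(4 + 3 \left(-3\right)\right) = \left(-11\right) \left(-30\right) + \left(4 - 9\right) = 330 - 5 = 325$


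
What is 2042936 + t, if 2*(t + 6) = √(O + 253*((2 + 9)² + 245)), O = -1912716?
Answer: 2042930 + I*√1820118/2 ≈ 2.0429e+6 + 674.56*I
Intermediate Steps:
t = -6 + I*√1820118/2 (t = -6 + √(-1912716 + 253*((2 + 9)² + 245))/2 = -6 + √(-1912716 + 253*(11² + 245))/2 = -6 + √(-1912716 + 253*(121 + 245))/2 = -6 + √(-1912716 + 253*366)/2 = -6 + √(-1912716 + 92598)/2 = -6 + √(-1820118)/2 = -6 + (I*√1820118)/2 = -6 + I*√1820118/2 ≈ -6.0 + 674.56*I)
2042936 + t = 2042936 + (-6 + I*√1820118/2) = 2042930 + I*√1820118/2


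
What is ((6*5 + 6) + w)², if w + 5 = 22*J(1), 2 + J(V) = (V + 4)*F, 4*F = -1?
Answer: 6561/4 ≈ 1640.3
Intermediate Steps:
F = -¼ (F = (¼)*(-1) = -¼ ≈ -0.25000)
J(V) = -3 - V/4 (J(V) = -2 + (V + 4)*(-¼) = -2 + (4 + V)*(-¼) = -2 + (-1 - V/4) = -3 - V/4)
w = -153/2 (w = -5 + 22*(-3 - ¼*1) = -5 + 22*(-3 - ¼) = -5 + 22*(-13/4) = -5 - 143/2 = -153/2 ≈ -76.500)
((6*5 + 6) + w)² = ((6*5 + 6) - 153/2)² = ((30 + 6) - 153/2)² = (36 - 153/2)² = (-81/2)² = 6561/4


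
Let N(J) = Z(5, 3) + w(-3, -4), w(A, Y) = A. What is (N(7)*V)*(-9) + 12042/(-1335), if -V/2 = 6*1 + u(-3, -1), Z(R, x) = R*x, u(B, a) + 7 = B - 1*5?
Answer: -869094/445 ≈ -1953.0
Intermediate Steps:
u(B, a) = -12 + B (u(B, a) = -7 + (B - 1*5) = -7 + (B - 5) = -7 + (-5 + B) = -12 + B)
N(J) = 12 (N(J) = 5*3 - 3 = 15 - 3 = 12)
V = 18 (V = -2*(6*1 + (-12 - 3)) = -2*(6 - 15) = -2*(-9) = 18)
(N(7)*V)*(-9) + 12042/(-1335) = (12*18)*(-9) + 12042/(-1335) = 216*(-9) + 12042*(-1/1335) = -1944 - 4014/445 = -869094/445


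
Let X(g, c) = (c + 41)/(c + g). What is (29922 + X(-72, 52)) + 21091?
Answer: 1020167/20 ≈ 51008.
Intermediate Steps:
X(g, c) = (41 + c)/(c + g)
(29922 + X(-72, 52)) + 21091 = (29922 + (41 + 52)/(52 - 72)) + 21091 = (29922 + 93/(-20)) + 21091 = (29922 - 1/20*93) + 21091 = (29922 - 93/20) + 21091 = 598347/20 + 21091 = 1020167/20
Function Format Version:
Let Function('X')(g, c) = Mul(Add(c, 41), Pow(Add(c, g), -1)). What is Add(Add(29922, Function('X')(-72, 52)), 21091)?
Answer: Rational(1020167, 20) ≈ 51008.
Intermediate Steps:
Function('X')(g, c) = Mul(Pow(Add(c, g), -1), Add(41, c)) (Function('X')(g, c) = Mul(Add(41, c), Pow(Add(c, g), -1)) = Mul(Pow(Add(c, g), -1), Add(41, c)))
Add(Add(29922, Function('X')(-72, 52)), 21091) = Add(Add(29922, Mul(Pow(Add(52, -72), -1), Add(41, 52))), 21091) = Add(Add(29922, Mul(Pow(-20, -1), 93)), 21091) = Add(Add(29922, Mul(Rational(-1, 20), 93)), 21091) = Add(Add(29922, Rational(-93, 20)), 21091) = Add(Rational(598347, 20), 21091) = Rational(1020167, 20)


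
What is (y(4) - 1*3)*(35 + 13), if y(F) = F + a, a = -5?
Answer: -192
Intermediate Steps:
y(F) = -5 + F (y(F) = F - 5 = -5 + F)
(y(4) - 1*3)*(35 + 13) = ((-5 + 4) - 1*3)*(35 + 13) = (-1 - 3)*48 = -4*48 = -192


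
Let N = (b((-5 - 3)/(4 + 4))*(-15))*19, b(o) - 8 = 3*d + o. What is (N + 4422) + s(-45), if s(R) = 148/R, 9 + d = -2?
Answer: 532292/45 ≈ 11829.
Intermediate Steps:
d = -11 (d = -9 - 2 = -11)
b(o) = -25 + o (b(o) = 8 + (3*(-11) + o) = 8 + (-33 + o) = -25 + o)
N = 7410 (N = ((-25 + (-5 - 3)/(4 + 4))*(-15))*19 = ((-25 - 8/8)*(-15))*19 = ((-25 - 8*⅛)*(-15))*19 = ((-25 - 1)*(-15))*19 = -26*(-15)*19 = 390*19 = 7410)
(N + 4422) + s(-45) = (7410 + 4422) + 148/(-45) = 11832 + 148*(-1/45) = 11832 - 148/45 = 532292/45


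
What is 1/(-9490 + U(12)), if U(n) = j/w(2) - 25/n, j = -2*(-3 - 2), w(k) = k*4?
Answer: -6/56945 ≈ -0.00010536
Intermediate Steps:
w(k) = 4*k
j = 10 (j = -2*(-5) = 10)
U(n) = 5/4 - 25/n (U(n) = 10/((4*2)) - 25/n = 10/8 - 25/n = 10*(⅛) - 25/n = 5/4 - 25/n)
1/(-9490 + U(12)) = 1/(-9490 + (5/4 - 25/12)) = 1/(-9490 - ⅚) = 1/(-56945/6) = -6/56945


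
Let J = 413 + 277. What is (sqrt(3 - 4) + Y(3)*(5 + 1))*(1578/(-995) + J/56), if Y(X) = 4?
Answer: 1794546/6965 + 299091*I/27860 ≈ 257.65 + 10.736*I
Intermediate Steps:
J = 690
(sqrt(3 - 4) + Y(3)*(5 + 1))*(1578/(-995) + J/56) = (sqrt(3 - 4) + 4*(5 + 1))*(1578/(-995) + 690/56) = (sqrt(-1) + 4*6)*(1578*(-1/995) + 690*(1/56)) = (I + 24)*(-1578/995 + 345/28) = (24 + I)*(299091/27860) = 1794546/6965 + 299091*I/27860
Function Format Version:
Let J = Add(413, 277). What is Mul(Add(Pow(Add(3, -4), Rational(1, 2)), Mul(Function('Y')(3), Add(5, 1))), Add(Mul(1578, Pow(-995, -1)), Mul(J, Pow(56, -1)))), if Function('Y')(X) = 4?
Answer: Add(Rational(1794546, 6965), Mul(Rational(299091, 27860), I)) ≈ Add(257.65, Mul(10.736, I))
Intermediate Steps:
J = 690
Mul(Add(Pow(Add(3, -4), Rational(1, 2)), Mul(Function('Y')(3), Add(5, 1))), Add(Mul(1578, Pow(-995, -1)), Mul(J, Pow(56, -1)))) = Mul(Add(Pow(Add(3, -4), Rational(1, 2)), Mul(4, Add(5, 1))), Add(Mul(1578, Pow(-995, -1)), Mul(690, Pow(56, -1)))) = Mul(Add(Pow(-1, Rational(1, 2)), Mul(4, 6)), Add(Mul(1578, Rational(-1, 995)), Mul(690, Rational(1, 56)))) = Mul(Add(I, 24), Add(Rational(-1578, 995), Rational(345, 28))) = Mul(Add(24, I), Rational(299091, 27860)) = Add(Rational(1794546, 6965), Mul(Rational(299091, 27860), I))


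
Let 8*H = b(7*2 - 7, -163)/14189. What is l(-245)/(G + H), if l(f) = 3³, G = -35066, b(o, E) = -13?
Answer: -1021608/1326803935 ≈ -0.00076998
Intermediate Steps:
H = -13/113512 (H = (-13/14189)/8 = (-13*1/14189)/8 = (⅛)*(-13/14189) = -13/113512 ≈ -0.00011453)
l(f) = 27
l(-245)/(G + H) = 27/(-35066 - 13/113512) = 27/(-3980411805/113512) = 27*(-113512/3980411805) = -1021608/1326803935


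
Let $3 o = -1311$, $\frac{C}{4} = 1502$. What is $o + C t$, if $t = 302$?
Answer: $1813979$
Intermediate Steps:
$C = 6008$ ($C = 4 \cdot 1502 = 6008$)
$o = -437$ ($o = \frac{1}{3} \left(-1311\right) = -437$)
$o + C t = -437 + 6008 \cdot 302 = -437 + 1814416 = 1813979$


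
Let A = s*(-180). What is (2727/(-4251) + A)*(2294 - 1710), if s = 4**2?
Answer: -2383811496/1417 ≈ -1.6823e+6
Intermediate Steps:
s = 16
A = -2880 (A = 16*(-180) = -2880)
(2727/(-4251) + A)*(2294 - 1710) = (2727/(-4251) - 2880)*(2294 - 1710) = (2727*(-1/4251) - 2880)*584 = (-909/1417 - 2880)*584 = -4081869/1417*584 = -2383811496/1417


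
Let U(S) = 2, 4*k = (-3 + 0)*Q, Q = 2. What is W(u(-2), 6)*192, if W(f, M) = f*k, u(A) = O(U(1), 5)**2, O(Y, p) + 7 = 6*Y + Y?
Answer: -14112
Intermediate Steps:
k = -3/2 (k = ((-3 + 0)*2)/4 = (-3*2)/4 = (1/4)*(-6) = -3/2 ≈ -1.5000)
O(Y, p) = -7 + 7*Y (O(Y, p) = -7 + (6*Y + Y) = -7 + 7*Y)
u(A) = 49 (u(A) = (-7 + 7*2)**2 = (-7 + 14)**2 = 7**2 = 49)
W(f, M) = -3*f/2 (W(f, M) = f*(-3/2) = -3*f/2)
W(u(-2), 6)*192 = -3/2*49*192 = -147/2*192 = -14112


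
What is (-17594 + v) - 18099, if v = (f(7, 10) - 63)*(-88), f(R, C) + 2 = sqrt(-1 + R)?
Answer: -29973 - 88*sqrt(6) ≈ -30189.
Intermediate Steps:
f(R, C) = -2 + sqrt(-1 + R)
v = 5720 - 88*sqrt(6) (v = ((-2 + sqrt(-1 + 7)) - 63)*(-88) = ((-2 + sqrt(6)) - 63)*(-88) = (-65 + sqrt(6))*(-88) = 5720 - 88*sqrt(6) ≈ 5504.4)
(-17594 + v) - 18099 = (-17594 + (5720 - 88*sqrt(6))) - 18099 = (-11874 - 88*sqrt(6)) - 18099 = -29973 - 88*sqrt(6)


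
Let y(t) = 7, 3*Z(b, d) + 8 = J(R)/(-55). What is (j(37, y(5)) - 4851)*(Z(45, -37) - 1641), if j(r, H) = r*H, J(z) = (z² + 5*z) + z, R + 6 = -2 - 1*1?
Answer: 1245497344/165 ≈ 7.5485e+6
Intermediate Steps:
R = -9 (R = -6 + (-2 - 1*1) = -6 + (-2 - 1) = -6 - 3 = -9)
J(z) = z² + 6*z
Z(b, d) = -467/165 (Z(b, d) = -8/3 + (-9*(6 - 9)/(-55))/3 = -8/3 + (-9*(-3)*(-1/55))/3 = -8/3 + (27*(-1/55))/3 = -8/3 + (⅓)*(-27/55) = -8/3 - 9/55 = -467/165)
j(r, H) = H*r
(j(37, y(5)) - 4851)*(Z(45, -37) - 1641) = (7*37 - 4851)*(-467/165 - 1641) = (259 - 4851)*(-271232/165) = -4592*(-271232/165) = 1245497344/165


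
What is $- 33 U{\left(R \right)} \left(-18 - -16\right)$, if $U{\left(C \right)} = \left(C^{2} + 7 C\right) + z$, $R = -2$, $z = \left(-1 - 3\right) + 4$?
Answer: $-660$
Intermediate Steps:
$z = 0$ ($z = -4 + 4 = 0$)
$U{\left(C \right)} = C^{2} + 7 C$ ($U{\left(C \right)} = \left(C^{2} + 7 C\right) + 0 = C^{2} + 7 C$)
$- 33 U{\left(R \right)} \left(-18 - -16\right) = - 33 \left(- 2 \left(7 - 2\right)\right) \left(-18 - -16\right) = - 33 \left(\left(-2\right) 5\right) \left(-18 + 16\right) = \left(-33\right) \left(-10\right) \left(-2\right) = 330 \left(-2\right) = -660$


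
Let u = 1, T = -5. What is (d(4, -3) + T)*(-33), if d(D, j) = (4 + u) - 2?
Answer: 66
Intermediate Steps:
d(D, j) = 3 (d(D, j) = (4 + 1) - 2 = 5 - 2 = 3)
(d(4, -3) + T)*(-33) = (3 - 5)*(-33) = -2*(-33) = 66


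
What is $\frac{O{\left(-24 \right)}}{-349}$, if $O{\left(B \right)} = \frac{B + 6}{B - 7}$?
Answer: $- \frac{18}{10819} \approx -0.0016637$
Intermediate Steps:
$O{\left(B \right)} = \frac{6 + B}{-7 + B}$
$\frac{O{\left(-24 \right)}}{-349} = \frac{\frac{1}{-7 - 24} \left(6 - 24\right)}{-349} = \frac{1}{-31} \left(-18\right) \left(- \frac{1}{349}\right) = \left(- \frac{1}{31}\right) \left(-18\right) \left(- \frac{1}{349}\right) = \frac{18}{31} \left(- \frac{1}{349}\right) = - \frac{18}{10819}$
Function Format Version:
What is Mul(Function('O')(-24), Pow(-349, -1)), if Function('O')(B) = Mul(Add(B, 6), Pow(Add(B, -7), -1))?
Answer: Rational(-18, 10819) ≈ -0.0016637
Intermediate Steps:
Function('O')(B) = Mul(Pow(Add(-7, B), -1), Add(6, B)) (Function('O')(B) = Mul(Add(6, B), Pow(Add(-7, B), -1)) = Mul(Pow(Add(-7, B), -1), Add(6, B)))
Mul(Function('O')(-24), Pow(-349, -1)) = Mul(Mul(Pow(Add(-7, -24), -1), Add(6, -24)), Pow(-349, -1)) = Mul(Mul(Pow(-31, -1), -18), Rational(-1, 349)) = Mul(Mul(Rational(-1, 31), -18), Rational(-1, 349)) = Mul(Rational(18, 31), Rational(-1, 349)) = Rational(-18, 10819)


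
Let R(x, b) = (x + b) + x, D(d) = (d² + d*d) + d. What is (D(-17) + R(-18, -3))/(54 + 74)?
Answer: 261/64 ≈ 4.0781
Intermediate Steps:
D(d) = d + 2*d² (D(d) = (d² + d²) + d = 2*d² + d = d + 2*d²)
R(x, b) = b + 2*x (R(x, b) = (b + x) + x = b + 2*x)
(D(-17) + R(-18, -3))/(54 + 74) = (-17*(1 + 2*(-17)) + (-3 + 2*(-18)))/(54 + 74) = (-17*(1 - 34) + (-3 - 36))/128 = (-17*(-33) - 39)*(1/128) = (561 - 39)*(1/128) = 522*(1/128) = 261/64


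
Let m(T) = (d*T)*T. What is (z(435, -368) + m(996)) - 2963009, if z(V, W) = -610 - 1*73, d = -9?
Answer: -11891836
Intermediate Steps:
z(V, W) = -683 (z(V, W) = -610 - 73 = -683)
m(T) = -9*T**2 (m(T) = (-9*T)*T = -9*T**2)
(z(435, -368) + m(996)) - 2963009 = (-683 - 9*996**2) - 2963009 = (-683 - 9*992016) - 2963009 = (-683 - 8928144) - 2963009 = -8928827 - 2963009 = -11891836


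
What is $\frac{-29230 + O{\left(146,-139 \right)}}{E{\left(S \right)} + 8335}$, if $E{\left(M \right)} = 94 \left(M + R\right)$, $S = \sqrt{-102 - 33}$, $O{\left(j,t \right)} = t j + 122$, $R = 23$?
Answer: $- \frac{10168094}{2183919} + \frac{273164 i \sqrt{15}}{2183919} \approx -4.6559 + 0.48443 i$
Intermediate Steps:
$O{\left(j,t \right)} = 122 + j t$ ($O{\left(j,t \right)} = j t + 122 = 122 + j t$)
$S = 3 i \sqrt{15}$ ($S = \sqrt{-135} = 3 i \sqrt{15} \approx 11.619 i$)
$E{\left(M \right)} = 2162 + 94 M$ ($E{\left(M \right)} = 94 \left(M + 23\right) = 94 \left(23 + M\right) = 2162 + 94 M$)
$\frac{-29230 + O{\left(146,-139 \right)}}{E{\left(S \right)} + 8335} = \frac{-29230 + \left(122 + 146 \left(-139\right)\right)}{\left(2162 + 94 \cdot 3 i \sqrt{15}\right) + 8335} = \frac{-29230 + \left(122 - 20294\right)}{\left(2162 + 282 i \sqrt{15}\right) + 8335} = \frac{-29230 - 20172}{10497 + 282 i \sqrt{15}} = - \frac{49402}{10497 + 282 i \sqrt{15}}$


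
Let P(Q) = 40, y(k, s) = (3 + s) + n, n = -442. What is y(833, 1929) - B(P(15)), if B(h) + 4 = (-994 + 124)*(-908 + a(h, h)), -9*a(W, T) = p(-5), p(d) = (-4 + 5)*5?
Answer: -2366848/3 ≈ -7.8895e+5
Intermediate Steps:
p(d) = 5 (p(d) = 1*5 = 5)
a(W, T) = -5/9 (a(W, T) = -⅑*5 = -5/9)
y(k, s) = -439 + s (y(k, s) = (3 + s) - 442 = -439 + s)
B(h) = 2371318/3 (B(h) = -4 + (-994 + 124)*(-908 - 5/9) = -4 - 870*(-8177/9) = -4 + 2371330/3 = 2371318/3)
y(833, 1929) - B(P(15)) = (-439 + 1929) - 1*2371318/3 = 1490 - 2371318/3 = -2366848/3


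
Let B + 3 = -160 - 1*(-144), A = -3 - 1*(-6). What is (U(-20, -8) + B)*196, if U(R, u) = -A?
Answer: -4312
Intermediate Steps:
A = 3 (A = -3 + 6 = 3)
B = -19 (B = -3 + (-160 - 1*(-144)) = -3 + (-160 + 144) = -3 - 16 = -19)
U(R, u) = -3 (U(R, u) = -1*3 = -3)
(U(-20, -8) + B)*196 = (-3 - 19)*196 = -22*196 = -4312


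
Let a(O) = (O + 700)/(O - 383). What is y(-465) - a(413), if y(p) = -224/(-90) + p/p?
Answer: -605/18 ≈ -33.611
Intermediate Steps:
a(O) = (700 + O)/(-383 + O)
y(p) = 157/45 (y(p) = -224*(-1/90) + 1 = 112/45 + 1 = 157/45)
y(-465) - a(413) = 157/45 - (700 + 413)/(-383 + 413) = 157/45 - 1113/30 = 157/45 - 1*371/10 = 157/45 - 371/10 = -605/18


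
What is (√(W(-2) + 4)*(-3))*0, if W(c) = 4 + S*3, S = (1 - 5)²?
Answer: 0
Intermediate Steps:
S = 16 (S = (-4)² = 16)
W(c) = 52 (W(c) = 4 + 16*3 = 4 + 48 = 52)
(√(W(-2) + 4)*(-3))*0 = (√(52 + 4)*(-3))*0 = (√56*(-3))*0 = ((2*√14)*(-3))*0 = -6*√14*0 = 0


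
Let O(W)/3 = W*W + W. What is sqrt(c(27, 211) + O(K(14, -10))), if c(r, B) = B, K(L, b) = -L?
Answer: sqrt(757) ≈ 27.514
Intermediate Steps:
O(W) = 3*W + 3*W**2 (O(W) = 3*(W*W + W) = 3*(W**2 + W) = 3*(W + W**2) = 3*W + 3*W**2)
sqrt(c(27, 211) + O(K(14, -10))) = sqrt(211 + 3*(-1*14)*(1 - 1*14)) = sqrt(211 + 3*(-14)*(1 - 14)) = sqrt(211 + 3*(-14)*(-13)) = sqrt(211 + 546) = sqrt(757)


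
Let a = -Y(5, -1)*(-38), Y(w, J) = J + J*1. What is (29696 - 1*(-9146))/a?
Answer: -19421/38 ≈ -511.08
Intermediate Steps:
Y(w, J) = 2*J (Y(w, J) = J + J = 2*J)
a = -76 (a = -2*(-1)*(-38) = -1*(-2)*(-38) = 2*(-38) = -76)
(29696 - 1*(-9146))/a = (29696 - 1*(-9146))/(-76) = (29696 + 9146)*(-1/76) = 38842*(-1/76) = -19421/38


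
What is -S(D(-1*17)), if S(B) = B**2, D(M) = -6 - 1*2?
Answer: -64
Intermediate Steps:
D(M) = -8 (D(M) = -6 - 2 = -8)
-S(D(-1*17)) = -1*(-8)**2 = -1*64 = -64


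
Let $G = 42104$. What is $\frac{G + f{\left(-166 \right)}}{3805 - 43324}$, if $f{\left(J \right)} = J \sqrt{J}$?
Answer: $- \frac{42104}{39519} + \frac{166 i \sqrt{166}}{39519} \approx -1.0654 + 0.05412 i$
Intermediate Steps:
$f{\left(J \right)} = J^{\frac{3}{2}}$
$\frac{G + f{\left(-166 \right)}}{3805 - 43324} = \frac{42104 + \left(-166\right)^{\frac{3}{2}}}{3805 - 43324} = \frac{42104 - 166 i \sqrt{166}}{-39519} = \left(42104 - 166 i \sqrt{166}\right) \left(- \frac{1}{39519}\right) = - \frac{42104}{39519} + \frac{166 i \sqrt{166}}{39519}$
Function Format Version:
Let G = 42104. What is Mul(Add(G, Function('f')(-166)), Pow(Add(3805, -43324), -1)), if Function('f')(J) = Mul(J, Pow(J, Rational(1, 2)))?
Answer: Add(Rational(-42104, 39519), Mul(Rational(166, 39519), I, Pow(166, Rational(1, 2)))) ≈ Add(-1.0654, Mul(0.054120, I))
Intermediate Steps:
Function('f')(J) = Pow(J, Rational(3, 2))
Mul(Add(G, Function('f')(-166)), Pow(Add(3805, -43324), -1)) = Mul(Add(42104, Pow(-166, Rational(3, 2))), Pow(Add(3805, -43324), -1)) = Mul(Add(42104, Mul(-166, I, Pow(166, Rational(1, 2)))), Pow(-39519, -1)) = Mul(Add(42104, Mul(-166, I, Pow(166, Rational(1, 2)))), Rational(-1, 39519)) = Add(Rational(-42104, 39519), Mul(Rational(166, 39519), I, Pow(166, Rational(1, 2))))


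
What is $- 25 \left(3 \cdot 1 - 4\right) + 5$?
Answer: $30$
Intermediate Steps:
$- 25 \left(3 \cdot 1 - 4\right) + 5 = - 25 \left(3 - 4\right) + 5 = \left(-25\right) \left(-1\right) + 5 = 25 + 5 = 30$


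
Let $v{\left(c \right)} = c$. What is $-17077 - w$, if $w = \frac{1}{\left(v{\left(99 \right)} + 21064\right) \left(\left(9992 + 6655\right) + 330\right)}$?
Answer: $- \frac{6135497154328}{359284251} \approx -17077.0$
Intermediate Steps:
$w = \frac{1}{359284251}$ ($w = \frac{1}{\left(99 + 21064\right) \left(\left(9992 + 6655\right) + 330\right)} = \frac{1}{21163 \left(16647 + 330\right)} = \frac{1}{21163 \cdot 16977} = \frac{1}{359284251} \approx 2.7833 \cdot 10^{-9}$)
$-17077 - w = -17077 - \frac{1}{359284251} = - \frac{6135497154328}{359284251}$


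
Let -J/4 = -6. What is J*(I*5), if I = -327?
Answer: -39240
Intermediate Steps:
J = 24 (J = -4*(-6) = 24)
J*(I*5) = 24*(-327*5) = 24*(-1635) = -39240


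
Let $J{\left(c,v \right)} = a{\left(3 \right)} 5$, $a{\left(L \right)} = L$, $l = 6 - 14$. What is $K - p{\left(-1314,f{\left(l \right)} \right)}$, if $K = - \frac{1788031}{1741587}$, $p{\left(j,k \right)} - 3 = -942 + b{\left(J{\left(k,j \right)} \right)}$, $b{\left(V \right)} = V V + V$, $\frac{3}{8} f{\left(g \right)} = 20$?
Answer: $\frac{1215581282}{1741587} \approx 697.97$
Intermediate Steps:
$l = -8$ ($l = 6 - 14 = -8$)
$f{\left(g \right)} = \frac{160}{3}$ ($f{\left(g \right)} = \frac{8}{3} \cdot 20 = \frac{160}{3}$)
$J{\left(c,v \right)} = 15$ ($J{\left(c,v \right)} = 3 \cdot 5 = 15$)
$b{\left(V \right)} = V + V^{2}$ ($b{\left(V \right)} = V^{2} + V = V + V^{2}$)
$p{\left(j,k \right)} = -699$ ($p{\left(j,k \right)} = 3 - \left(942 - 15 \left(1 + 15\right)\right) = 3 + \left(-942 + 15 \cdot 16\right) = 3 + \left(-942 + 240\right) = 3 - 702 = -699$)
$K = - \frac{1788031}{1741587}$ ($K = \left(-1788031\right) \frac{1}{1741587} = - \frac{1788031}{1741587} \approx -1.0267$)
$K - p{\left(-1314,f{\left(l \right)} \right)} = - \frac{1788031}{1741587} - -699 = - \frac{1788031}{1741587} + 699 = \frac{1215581282}{1741587}$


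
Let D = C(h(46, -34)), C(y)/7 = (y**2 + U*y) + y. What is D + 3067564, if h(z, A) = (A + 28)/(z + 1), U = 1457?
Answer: 6773371036/2209 ≈ 3.0663e+6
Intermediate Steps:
h(z, A) = (28 + A)/(1 + z)
C(y) = 7*y**2 + 10206*y (C(y) = 7*((y**2 + 1457*y) + y) = 7*(y**2 + 1458*y) = 7*y**2 + 10206*y)
D = -2877840/2209 (D = 7*((28 - 34)/(1 + 46))*(1458 + (28 - 34)/(1 + 46)) = 7*(-6/47)*(1458 - 6/47) = 7*(-6/47)*(68520/47) = -2877840/2209 ≈ -1302.8)
D + 3067564 = -2877840/2209 + 3067564 = 6773371036/2209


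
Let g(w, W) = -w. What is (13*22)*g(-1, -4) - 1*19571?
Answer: -19285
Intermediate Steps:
(13*22)*g(-1, -4) - 1*19571 = (13*22)*(-1*(-1)) - 1*19571 = 286*1 - 19571 = 286 - 19571 = -19285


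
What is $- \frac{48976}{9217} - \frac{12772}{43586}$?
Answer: $- \frac{36328830}{6479551} \approx -5.6067$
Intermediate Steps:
$- \frac{48976}{9217} - \frac{12772}{43586} = \left(-48976\right) \frac{1}{9217} - \frac{206}{703} = - \frac{48976}{9217} - \frac{206}{703} = - \frac{36328830}{6479551}$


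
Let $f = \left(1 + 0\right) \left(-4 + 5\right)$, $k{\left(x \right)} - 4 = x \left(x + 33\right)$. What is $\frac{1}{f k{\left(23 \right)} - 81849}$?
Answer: $- \frac{1}{80557} \approx -1.2414 \cdot 10^{-5}$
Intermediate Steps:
$k{\left(x \right)} = 4 + x \left(33 + x\right)$ ($k{\left(x \right)} = 4 + x \left(x + 33\right) = 4 + x \left(33 + x\right)$)
$f = 1$ ($f = 1 \cdot 1 = 1$)
$\frac{1}{f k{\left(23 \right)} - 81849} = \frac{1}{1 \left(4 + 23^{2} + 33 \cdot 23\right) - 81849} = \frac{1}{1 \left(4 + 529 + 759\right) - 81849} = \frac{1}{1 \cdot 1292 - 81849} = \frac{1}{1292 - 81849} = \frac{1}{-80557} = - \frac{1}{80557}$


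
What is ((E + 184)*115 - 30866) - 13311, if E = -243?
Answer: -50962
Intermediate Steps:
((E + 184)*115 - 30866) - 13311 = ((-243 + 184)*115 - 30866) - 13311 = (-59*115 - 30866) - 13311 = (-6785 - 30866) - 13311 = -37651 - 13311 = -50962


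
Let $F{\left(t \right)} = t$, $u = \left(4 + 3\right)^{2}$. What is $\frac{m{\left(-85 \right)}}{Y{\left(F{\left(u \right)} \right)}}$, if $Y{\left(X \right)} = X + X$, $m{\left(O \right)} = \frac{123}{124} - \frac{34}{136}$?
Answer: $\frac{23}{3038} \approx 0.0075708$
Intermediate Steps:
$u = 49$ ($u = 7^{2} = 49$)
$m{\left(O \right)} = \frac{23}{31}$ ($m{\left(O \right)} = 123 \cdot \frac{1}{124} - \frac{1}{4} = \frac{123}{124} - \frac{1}{4} = \frac{23}{31}$)
$Y{\left(X \right)} = 2 X$
$\frac{m{\left(-85 \right)}}{Y{\left(F{\left(u \right)} \right)}} = \frac{23}{31 \cdot 2 \cdot 49} = \frac{23}{31 \cdot 98} = \frac{23}{31} \cdot \frac{1}{98} = \frac{23}{3038}$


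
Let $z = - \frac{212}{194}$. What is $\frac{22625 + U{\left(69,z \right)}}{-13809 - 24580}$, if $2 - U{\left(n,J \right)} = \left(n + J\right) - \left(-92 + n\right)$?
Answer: $- \frac{2186001}{3723733} \approx -0.58705$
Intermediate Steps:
$z = - \frac{106}{97}$ ($z = \left(-212\right) \frac{1}{194} = - \frac{106}{97} \approx -1.0928$)
$U{\left(n,J \right)} = -90 - J$ ($U{\left(n,J \right)} = 2 - \left(\left(n + J\right) - \left(-92 + n\right)\right) = 2 - \left(\left(J + n\right) - \left(-92 + n\right)\right) = 2 - \left(92 + J\right) = -90 - J$)
$\frac{22625 + U{\left(69,z \right)}}{-13809 - 24580} = \frac{22625 - \frac{8624}{97}}{-13809 - 24580} = \frac{22625 + \left(-90 + \frac{106}{97}\right)}{-38389} = \left(22625 - \frac{8624}{97}\right) \left(- \frac{1}{38389}\right) = \frac{2186001}{97} \left(- \frac{1}{38389}\right) = - \frac{2186001}{3723733}$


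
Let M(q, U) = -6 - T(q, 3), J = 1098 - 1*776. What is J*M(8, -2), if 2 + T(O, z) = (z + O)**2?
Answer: -40250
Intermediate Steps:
J = 322 (J = 1098 - 776 = 322)
T(O, z) = -2 + (O + z)**2 (T(O, z) = -2 + (z + O)**2 = -2 + (O + z)**2)
M(q, U) = -4 - (3 + q)**2 (M(q, U) = -6 - (-2 + (q + 3)**2) = -6 - (-2 + (3 + q)**2) = -6 + (2 - (3 + q)**2) = -4 - (3 + q)**2)
J*M(8, -2) = 322*(-4 - (3 + 8)**2) = 322*(-4 - 1*11**2) = 322*(-4 - 1*121) = 322*(-4 - 121) = 322*(-125) = -40250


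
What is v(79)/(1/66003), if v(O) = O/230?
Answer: 5214237/230 ≈ 22671.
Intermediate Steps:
v(O) = O/230 (v(O) = O*(1/230) = O/230)
v(79)/(1/66003) = ((1/230)*79)/(1/66003) = 79/(230*(1/66003)) = (79/230)*66003 = 5214237/230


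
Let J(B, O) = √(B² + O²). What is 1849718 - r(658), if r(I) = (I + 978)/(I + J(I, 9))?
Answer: 150903646/81 - 1636*√433045/81 ≈ 1.8497e+6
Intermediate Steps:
r(I) = (978 + I)/(I + √(81 + I²)) (r(I) = (I + 978)/(I + √(I² + 9²)) = (978 + I)/(I + √(I² + 81)) = (978 + I)/(I + √(81 + I²)))
1849718 - r(658) = 1849718 - (978 + 658)/(658 + √(81 + 658²)) = 1849718 - 1636/(658 + √(81 + 432964)) = 1849718 - 1636/(658 + √433045)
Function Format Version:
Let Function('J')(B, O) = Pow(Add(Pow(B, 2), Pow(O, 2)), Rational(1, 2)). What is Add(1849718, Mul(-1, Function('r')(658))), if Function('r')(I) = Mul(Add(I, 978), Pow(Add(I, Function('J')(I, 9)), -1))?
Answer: Add(Rational(150903646, 81), Mul(Rational(-1636, 81), Pow(433045, Rational(1, 2)))) ≈ 1.8497e+6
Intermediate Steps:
Function('r')(I) = Mul(Pow(Add(I, Pow(Add(81, Pow(I, 2)), Rational(1, 2))), -1), Add(978, I)) (Function('r')(I) = Mul(Add(I, 978), Pow(Add(I, Pow(Add(Pow(I, 2), Pow(9, 2)), Rational(1, 2))), -1)) = Mul(Add(978, I), Pow(Add(I, Pow(Add(Pow(I, 2), 81), Rational(1, 2))), -1)) = Mul(Add(978, I), Pow(Add(I, Pow(Add(81, Pow(I, 2)), Rational(1, 2))), -1)) = Mul(Pow(Add(I, Pow(Add(81, Pow(I, 2)), Rational(1, 2))), -1), Add(978, I)))
Add(1849718, Mul(-1, Function('r')(658))) = Add(1849718, Mul(-1, Mul(Pow(Add(658, Pow(Add(81, Pow(658, 2)), Rational(1, 2))), -1), Add(978, 658)))) = Add(1849718, Mul(-1, Mul(Pow(Add(658, Pow(Add(81, 432964), Rational(1, 2))), -1), 1636))) = Add(1849718, Mul(-1, Mul(Pow(Add(658, Pow(433045, Rational(1, 2))), -1), 1636))) = Add(1849718, Mul(-1, Mul(1636, Pow(Add(658, Pow(433045, Rational(1, 2))), -1)))) = Add(1849718, Mul(-1636, Pow(Add(658, Pow(433045, Rational(1, 2))), -1)))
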